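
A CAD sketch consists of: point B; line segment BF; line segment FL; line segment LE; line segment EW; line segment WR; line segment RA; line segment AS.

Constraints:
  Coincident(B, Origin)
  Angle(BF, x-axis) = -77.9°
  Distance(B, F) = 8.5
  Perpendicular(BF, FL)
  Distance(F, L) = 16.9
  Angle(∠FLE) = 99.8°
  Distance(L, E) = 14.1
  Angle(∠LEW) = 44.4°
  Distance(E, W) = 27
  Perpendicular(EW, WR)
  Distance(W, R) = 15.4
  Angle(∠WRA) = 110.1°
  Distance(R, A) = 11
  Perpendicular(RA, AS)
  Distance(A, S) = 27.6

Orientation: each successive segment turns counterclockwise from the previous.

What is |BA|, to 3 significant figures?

26.2

EW is perpendicular to WR, so WR runs at -42.1°; with |WR| = 15.4, R = (11.1, -21.0). ∠WRA = 110.1° gives RA at 27.8° from the x-axis; with |RA| = 11.0, A = (20.8, -15.9). Then |BA| = |A − B| = 26.2.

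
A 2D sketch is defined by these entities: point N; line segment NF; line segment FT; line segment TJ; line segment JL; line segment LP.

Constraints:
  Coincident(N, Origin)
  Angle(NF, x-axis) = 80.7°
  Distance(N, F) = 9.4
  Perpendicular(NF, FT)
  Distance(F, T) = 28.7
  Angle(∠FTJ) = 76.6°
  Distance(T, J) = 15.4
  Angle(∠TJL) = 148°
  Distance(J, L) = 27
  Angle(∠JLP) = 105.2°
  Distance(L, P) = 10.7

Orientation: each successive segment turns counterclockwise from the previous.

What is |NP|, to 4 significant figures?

19.45

N is at the origin; NF runs at 80.7° with length 9.4, so F = (1.519, 9.276). NF ⟂ FT, so FT runs at 170.7°; with |FT| = 28.7, T = (-26.80, 13.91). ∠FTJ = 76.6° gives TJ at -85.90° from the x-axis; with |TJ| = 15.4, J = (-25.70, -1.446). ∠TJL = 148.0° gives JL at -53.90° from the x-axis; with |JL| = 27.0, L = (-9.794, -23.26). ∠JLP = 105.2° gives LP at 20.90° from the x-axis; with |LP| = 10.7, P = (0.2017, -19.44). Then |NP| = |P − N| = 19.45.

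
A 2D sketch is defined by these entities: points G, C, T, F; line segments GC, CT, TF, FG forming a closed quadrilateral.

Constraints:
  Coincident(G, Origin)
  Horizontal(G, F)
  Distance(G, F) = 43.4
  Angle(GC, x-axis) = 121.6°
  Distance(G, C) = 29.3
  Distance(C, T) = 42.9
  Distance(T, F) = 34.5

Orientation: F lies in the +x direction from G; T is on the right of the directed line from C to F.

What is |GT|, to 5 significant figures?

13.948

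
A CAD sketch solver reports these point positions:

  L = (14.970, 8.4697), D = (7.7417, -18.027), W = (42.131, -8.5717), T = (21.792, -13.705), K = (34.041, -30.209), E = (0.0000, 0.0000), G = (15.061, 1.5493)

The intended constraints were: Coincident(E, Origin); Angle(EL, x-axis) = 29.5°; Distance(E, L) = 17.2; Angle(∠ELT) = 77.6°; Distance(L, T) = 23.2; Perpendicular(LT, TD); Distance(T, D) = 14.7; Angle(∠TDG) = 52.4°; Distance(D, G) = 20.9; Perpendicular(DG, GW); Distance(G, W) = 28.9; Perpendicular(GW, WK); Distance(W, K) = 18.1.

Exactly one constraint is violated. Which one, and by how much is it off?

Distance(W, K) = 18.1 — off by 5.00.

E = (0.00, 0.00) ✓; EL at 29.50° ✓; |EL| = 17.20 ✓; ∠ELT = 77.60° ✓; |LT| = 23.20 ✓; ∠(LT, TD) = 90.00° ✓; |TD| = 14.70 ✓; ∠TDG = 52.40° ✓; |DG| = 20.90 ✓; ∠(DG, GW) = 90.00° ✓; |GW| = 28.90 ✓; ∠(GW, WK) = 90.00° ✓; |WK| = 23.10 ✗.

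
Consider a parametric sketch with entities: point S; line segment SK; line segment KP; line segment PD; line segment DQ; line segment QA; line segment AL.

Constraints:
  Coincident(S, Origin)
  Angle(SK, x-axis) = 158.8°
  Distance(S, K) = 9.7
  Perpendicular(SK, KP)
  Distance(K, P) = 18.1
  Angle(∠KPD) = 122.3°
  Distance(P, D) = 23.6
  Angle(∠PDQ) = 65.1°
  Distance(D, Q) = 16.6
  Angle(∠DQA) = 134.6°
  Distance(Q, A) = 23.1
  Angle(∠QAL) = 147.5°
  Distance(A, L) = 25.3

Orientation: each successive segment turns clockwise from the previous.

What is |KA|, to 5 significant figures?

8.8025

S is at the origin; SK runs at 158.8° with length 9.7, so K = (-9.0435, 3.5078). The perpendicularity gives KP at right angles to SK, so KP runs at 68.800°; with |KP| = 18.1, P = (-2.4981, 20.383). ∠KPD = 122.3° gives PD at 11.100° from the x-axis; with |PD| = 23.6, D = (20.660, 24.926). ∠PDQ = 65.1° gives DQ at -103.80° from the x-axis; with |DQ| = 16.6, Q = (16.701, 8.8055). ∠DQA = 134.6° gives QA at -149.20° from the x-axis; with |QA| = 23.1, A = (-3.1413, -3.0227). Then |KA| = |A − K| = 8.8025.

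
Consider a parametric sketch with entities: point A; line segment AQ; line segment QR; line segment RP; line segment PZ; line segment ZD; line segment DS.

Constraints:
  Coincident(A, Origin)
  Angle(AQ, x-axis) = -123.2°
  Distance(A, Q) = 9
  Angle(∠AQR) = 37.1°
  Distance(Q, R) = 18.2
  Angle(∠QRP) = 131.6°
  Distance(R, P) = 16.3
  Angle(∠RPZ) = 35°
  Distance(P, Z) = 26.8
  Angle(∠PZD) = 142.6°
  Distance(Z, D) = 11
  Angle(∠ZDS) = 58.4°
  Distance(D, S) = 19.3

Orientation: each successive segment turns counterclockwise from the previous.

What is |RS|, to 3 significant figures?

5.95

A is at the origin; AQ runs at -123.2° with length 9.0, so Q = (-4.93, -7.53). ∠AQR = 37.1° gives QR at 19.7° from the x-axis; with |QR| = 18.2, R = (12.2, -1.40). ∠QRP = 131.6° gives RP at 68.1° from the x-axis; with |RP| = 16.3, P = (18.3, 13.7). ∠RPZ = 35.0° gives PZ at -147° from the x-axis; with |PZ| = 26.8, Z = (-4.16, -0.908). ∠PZD = 142.6° gives ZD at -109° from the x-axis; with |ZD| = 11.0, D = (-7.84, -11.3). ∠ZDS = 58.4° gives DS at 12.1° from the x-axis; with |DS| = 19.3, S = (11.0, -7.23). Then |RS| = |S − R| = 5.95.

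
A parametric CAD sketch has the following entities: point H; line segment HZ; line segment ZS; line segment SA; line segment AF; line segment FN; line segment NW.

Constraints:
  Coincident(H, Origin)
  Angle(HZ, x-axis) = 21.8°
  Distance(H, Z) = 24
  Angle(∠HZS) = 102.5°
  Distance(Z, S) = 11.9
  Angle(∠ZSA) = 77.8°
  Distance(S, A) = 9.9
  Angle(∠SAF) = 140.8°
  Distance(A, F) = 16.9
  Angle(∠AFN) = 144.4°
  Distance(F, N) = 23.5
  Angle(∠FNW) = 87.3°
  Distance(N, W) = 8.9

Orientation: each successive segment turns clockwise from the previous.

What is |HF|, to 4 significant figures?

3.679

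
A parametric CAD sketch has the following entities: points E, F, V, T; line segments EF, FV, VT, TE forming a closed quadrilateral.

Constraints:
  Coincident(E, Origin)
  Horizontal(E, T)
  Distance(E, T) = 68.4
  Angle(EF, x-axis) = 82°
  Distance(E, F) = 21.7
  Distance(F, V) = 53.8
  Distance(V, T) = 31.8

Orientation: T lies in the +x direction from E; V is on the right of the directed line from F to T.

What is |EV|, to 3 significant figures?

44.3

E is at the origin; E and T share the same y with |ET| = 68.4 and T in +x, so T = (68.4, 0). EF runs at 82.0° with |EF| = 21.7, so F = (3.02, 21.5). V is determined by |FV| = 53.8 and |VT| = 31.8 together: it lies at the intersection of circle(F, 53.8) and circle(T, 31.8). With |FT| = 68.8, the foot of the radical line on FT is 48.1 from F and the perpendicular offset is √(53.8² − 48.1²) = 24.1. Taking the right-of-FT solution: V = (41.2, -16.4).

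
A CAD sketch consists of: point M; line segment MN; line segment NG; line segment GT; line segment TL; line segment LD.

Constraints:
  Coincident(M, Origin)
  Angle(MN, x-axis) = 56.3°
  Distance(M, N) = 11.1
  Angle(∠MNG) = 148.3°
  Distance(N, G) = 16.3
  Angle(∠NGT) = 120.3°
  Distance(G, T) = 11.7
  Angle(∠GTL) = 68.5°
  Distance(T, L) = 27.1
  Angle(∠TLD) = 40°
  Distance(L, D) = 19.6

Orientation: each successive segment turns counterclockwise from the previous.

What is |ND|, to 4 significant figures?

8.347

∠GTL = 68.5° gives TL at -100.8° from the x-axis; with |TL| = 27.1, L = (-8.240, 5.157). ∠TLD = 40.0° gives LD at 39.20° from the x-axis; with |LD| = 19.6, D = (6.949, 17.54). Then |ND| = |D − N| = 8.347.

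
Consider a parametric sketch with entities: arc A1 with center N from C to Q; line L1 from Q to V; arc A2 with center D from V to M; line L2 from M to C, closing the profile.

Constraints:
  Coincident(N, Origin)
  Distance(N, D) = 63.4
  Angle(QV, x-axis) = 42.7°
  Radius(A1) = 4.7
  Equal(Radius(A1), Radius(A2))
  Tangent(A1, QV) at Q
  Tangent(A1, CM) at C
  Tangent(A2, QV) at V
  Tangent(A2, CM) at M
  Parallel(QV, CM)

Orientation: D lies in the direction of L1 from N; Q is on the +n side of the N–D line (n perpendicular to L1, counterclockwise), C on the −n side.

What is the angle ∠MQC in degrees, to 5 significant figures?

81.566°

Tangency of A1 to both parallel lines with radius 4.7 puts Q and C at N ± 4.7·n: Q = (-3.1874, 3.4541), C = (3.1874, -3.4541). Equal radii place V and M the same way about D: V = D + 4.7·n = (43.406, 46.449), M = D − 4.7·n = (49.781, 39.541). Then cos ∠MQC = QM·QC / (|QM||QC|), giving 81.566°.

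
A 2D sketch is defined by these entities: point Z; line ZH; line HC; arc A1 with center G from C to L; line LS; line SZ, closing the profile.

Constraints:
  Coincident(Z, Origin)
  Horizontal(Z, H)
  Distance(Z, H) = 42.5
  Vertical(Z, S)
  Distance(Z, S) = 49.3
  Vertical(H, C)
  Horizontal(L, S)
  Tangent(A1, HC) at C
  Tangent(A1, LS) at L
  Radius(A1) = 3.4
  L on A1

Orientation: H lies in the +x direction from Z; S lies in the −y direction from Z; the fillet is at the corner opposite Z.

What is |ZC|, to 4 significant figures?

62.55

Z is at the origin; ZH is horizontal with |ZH| = 42.5 and H on the +x side, so H = (42.50, 0.000). ZS is vertical with |ZS| = 49.3 and S on the −y side, so S = (0.000, -49.30). The virtual corner opposite Z is at (42.50, -49.30). Since A1 is tangent to HC there, GC ⟂ HC and since A1 is tangent to LS there, GL ⟂ LS, with radius 3.4, so the center G sits 3.4 in from both sides at G = (39.10, -45.90). That places the tangent points at C = (42.50, -45.90) on HC and L = (39.10, -49.30) on LS. Then |ZC| = |C − Z| = 62.55.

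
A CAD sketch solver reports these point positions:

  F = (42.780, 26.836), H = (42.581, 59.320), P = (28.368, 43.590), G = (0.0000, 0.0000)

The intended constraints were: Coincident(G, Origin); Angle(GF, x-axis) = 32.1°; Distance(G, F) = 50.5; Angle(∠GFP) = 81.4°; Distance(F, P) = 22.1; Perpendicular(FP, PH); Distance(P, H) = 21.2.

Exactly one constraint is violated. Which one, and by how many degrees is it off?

Perpendicular(FP, PH) — off by 7.20°.

G = (0.00, 0.00) ✓; GF at 32.10° ✓; |GF| = 50.50 ✓; ∠GFP = 81.40° ✓; |FP| = 22.10 ✓; ∠(FP, PH) = 82.80° ✗; |PH| = 21.20 ✓.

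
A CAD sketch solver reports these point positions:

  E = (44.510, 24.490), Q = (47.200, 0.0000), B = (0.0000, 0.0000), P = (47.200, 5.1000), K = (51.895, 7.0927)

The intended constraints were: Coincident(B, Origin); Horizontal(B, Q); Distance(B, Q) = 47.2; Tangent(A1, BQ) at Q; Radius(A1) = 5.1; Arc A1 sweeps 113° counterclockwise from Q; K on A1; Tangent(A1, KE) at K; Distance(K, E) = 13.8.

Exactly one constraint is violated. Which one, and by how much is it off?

Distance(K, E) = 13.8 — off by 5.10.

B = (0.00, 0.00) ✓; B.y = 0.00, Q.y = 0.00 ✓; |BQ| = 47.20 ✓; ∠(PQ, QB) = 90.00° ✓; |PQ| = 5.100 ✓; bearing(P→K) − bearing(P→Q) = 113.0° ✓; |PK| = 5.100 ✓; ∠(PK, KE) = 90.00° ✓; |KE| = 18.90 ✗.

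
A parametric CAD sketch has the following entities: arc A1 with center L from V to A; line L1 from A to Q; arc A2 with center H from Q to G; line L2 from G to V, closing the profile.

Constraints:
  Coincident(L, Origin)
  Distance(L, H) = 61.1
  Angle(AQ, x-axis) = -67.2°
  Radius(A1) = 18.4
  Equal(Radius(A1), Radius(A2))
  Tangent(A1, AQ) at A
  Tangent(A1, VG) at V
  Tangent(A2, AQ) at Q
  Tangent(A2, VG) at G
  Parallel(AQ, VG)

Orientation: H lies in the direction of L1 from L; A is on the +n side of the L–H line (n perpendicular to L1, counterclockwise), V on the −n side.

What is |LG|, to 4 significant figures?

63.81

The slot axis is L1's direction at -67.2°, so u = (cos -67.2°, sin -67.2°) = (0.3875, -0.9219) and n = (−sin -67.2°, cos -67.2°) = (0.9219, 0.3875). L is at the origin and H lies 61.1 along u from L, so H = 61.1·u = (23.68, -56.33). Tangency of A1 to both parallel lines with radius 18.4 puts A and V at L ± 18.4·n: A = (16.96, 7.130), V = (-16.96, -7.130). Equal radii place Q and G the same way about H: Q = H + 18.4·n = (40.64, -49.20), G = H − 18.4·n = (6.715, -63.46). Then |LG| = |G − L| = 63.81.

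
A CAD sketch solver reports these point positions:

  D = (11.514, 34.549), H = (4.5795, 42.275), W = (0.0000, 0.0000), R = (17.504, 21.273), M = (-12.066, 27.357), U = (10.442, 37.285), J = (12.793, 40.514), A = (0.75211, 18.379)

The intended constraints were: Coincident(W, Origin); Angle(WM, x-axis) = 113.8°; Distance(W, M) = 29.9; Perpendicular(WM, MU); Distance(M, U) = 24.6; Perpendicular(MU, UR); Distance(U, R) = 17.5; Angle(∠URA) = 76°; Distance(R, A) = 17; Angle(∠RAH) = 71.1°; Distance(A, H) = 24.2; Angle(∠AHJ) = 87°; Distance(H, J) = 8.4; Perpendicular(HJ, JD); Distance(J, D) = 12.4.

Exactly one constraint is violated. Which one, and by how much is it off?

Distance(J, D) = 12.4 — off by 6.30.

W = (0.00, 0.00) ✓; WM at 113.8° ✓; |WM| = 29.90 ✓; ∠(WM, MU) = 90.00° ✓; |MU| = 24.60 ✓; ∠(MU, UR) = 90.00° ✓; |UR| = 17.50 ✓; ∠URA = 76.00° ✓; |RA| = 17.00 ✓; ∠RAH = 71.10° ✓; |AH| = 24.20 ✓; ∠AHJ = 87.00° ✓; |HJ| = 8.400 ✓; ∠(HJ, JD) = 90.00° ✓; |JD| = 6.101 ✗.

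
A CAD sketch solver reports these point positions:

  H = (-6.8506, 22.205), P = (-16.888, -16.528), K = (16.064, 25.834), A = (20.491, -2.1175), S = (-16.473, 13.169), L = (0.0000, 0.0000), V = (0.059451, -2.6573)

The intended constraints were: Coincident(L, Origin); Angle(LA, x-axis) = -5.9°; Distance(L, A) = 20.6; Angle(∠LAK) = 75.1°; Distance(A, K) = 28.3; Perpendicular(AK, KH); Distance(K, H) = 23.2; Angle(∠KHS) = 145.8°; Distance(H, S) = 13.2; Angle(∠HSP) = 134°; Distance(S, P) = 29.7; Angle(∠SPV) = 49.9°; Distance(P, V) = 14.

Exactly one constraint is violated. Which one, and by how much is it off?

Distance(P, V) = 14 — off by 7.90.

L = (0.00, 0.00) ✓; LA at -5.900° ✓; |LA| = 20.60 ✓; ∠LAK = 75.10° ✓; |AK| = 28.30 ✓; ∠(AK, KH) = 90.00° ✓; |KH| = 23.20 ✓; ∠KHS = 145.8° ✓; |HS| = 13.20 ✓; ∠HSP = 134.0° ✓; |SP| = 29.70 ✓; ∠SPV = 49.90° ✓; |PV| = 21.90 ✗.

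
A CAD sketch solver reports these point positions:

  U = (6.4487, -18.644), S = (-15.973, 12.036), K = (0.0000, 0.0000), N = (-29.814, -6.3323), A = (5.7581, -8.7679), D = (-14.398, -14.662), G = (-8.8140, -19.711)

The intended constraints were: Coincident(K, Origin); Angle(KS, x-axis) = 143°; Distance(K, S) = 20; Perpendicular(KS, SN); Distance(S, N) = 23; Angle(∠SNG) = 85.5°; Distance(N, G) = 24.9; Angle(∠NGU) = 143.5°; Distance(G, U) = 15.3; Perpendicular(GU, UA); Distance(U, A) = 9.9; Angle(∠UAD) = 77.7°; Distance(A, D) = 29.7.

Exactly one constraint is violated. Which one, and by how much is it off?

Distance(A, D) = 29.7 — off by 8.70.

K = (0.00, 0.00) ✓; KS at 143.0° ✓; |KS| = 20.00 ✓; ∠(KS, SN) = 90.00° ✓; |SN| = 23.00 ✓; ∠SNG = 85.50° ✓; |NG| = 24.90 ✓; ∠NGU = 143.5° ✓; |GU| = 15.30 ✓; ∠(GU, UA) = 90.00° ✓; |UA| = 9.900 ✓; ∠UAD = 77.70° ✓; |AD| = 21.00 ✗.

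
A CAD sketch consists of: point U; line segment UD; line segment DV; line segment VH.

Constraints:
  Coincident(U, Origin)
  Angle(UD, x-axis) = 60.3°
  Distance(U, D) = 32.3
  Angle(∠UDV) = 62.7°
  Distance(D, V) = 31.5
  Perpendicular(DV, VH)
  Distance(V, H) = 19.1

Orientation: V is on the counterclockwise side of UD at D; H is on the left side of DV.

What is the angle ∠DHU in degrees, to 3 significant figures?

61.2°

∠UDV = 62.7°, so DV runs at 60.3° + (180° − 62.7°) = 178° from the x-axis; with |DV| = 31.5, V = D + 31.5·(cos 178°, sin 178°) = (-15.5, 29.4). The perpendicularity gives VH at right angles to DV; with |VH| = 19.1 on the left of DV, H = V + 19.1·(-0.0419, -0.999) = (-16.3, 10.3). Then cos ∠DHU = HD·HU / (|HD||HU|), giving 61.2°.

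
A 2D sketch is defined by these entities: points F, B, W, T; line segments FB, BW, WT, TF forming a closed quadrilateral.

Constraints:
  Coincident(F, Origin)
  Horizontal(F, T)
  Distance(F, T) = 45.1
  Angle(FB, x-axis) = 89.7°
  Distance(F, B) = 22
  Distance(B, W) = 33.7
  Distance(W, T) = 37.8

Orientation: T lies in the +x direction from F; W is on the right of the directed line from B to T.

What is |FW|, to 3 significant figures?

13.7

Checks: |BW| = 33.70 ✓; |WT| = 37.80 ✓.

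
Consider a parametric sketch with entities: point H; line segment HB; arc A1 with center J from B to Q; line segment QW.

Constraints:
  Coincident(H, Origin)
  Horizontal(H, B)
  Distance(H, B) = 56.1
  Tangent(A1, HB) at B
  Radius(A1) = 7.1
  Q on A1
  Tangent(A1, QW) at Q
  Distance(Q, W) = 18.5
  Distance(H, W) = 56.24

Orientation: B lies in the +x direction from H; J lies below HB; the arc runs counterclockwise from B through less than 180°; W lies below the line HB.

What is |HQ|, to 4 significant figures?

49.57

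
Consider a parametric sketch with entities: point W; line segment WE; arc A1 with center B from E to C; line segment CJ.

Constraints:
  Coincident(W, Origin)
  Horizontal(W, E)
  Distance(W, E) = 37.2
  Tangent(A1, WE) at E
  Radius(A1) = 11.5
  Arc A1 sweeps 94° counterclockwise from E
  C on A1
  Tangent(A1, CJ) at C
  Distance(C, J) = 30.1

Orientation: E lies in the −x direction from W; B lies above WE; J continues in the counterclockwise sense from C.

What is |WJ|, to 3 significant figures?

50.7

On A1, E sits at bearing -90° from B; a 94° counterclockwise sweep puts C at bearing 4°, so C = B + 11.5·(cos 4°, sin 4°) = (-25.7, 12.3). Since A1 is tangent to CJ there, BC ⟂ CJ, so CJ runs along (−sin 4°, cos 4°); with |CJ| = 30.1, J = (-27.8, 42.3). Then |WJ| = |J − W| = 50.7.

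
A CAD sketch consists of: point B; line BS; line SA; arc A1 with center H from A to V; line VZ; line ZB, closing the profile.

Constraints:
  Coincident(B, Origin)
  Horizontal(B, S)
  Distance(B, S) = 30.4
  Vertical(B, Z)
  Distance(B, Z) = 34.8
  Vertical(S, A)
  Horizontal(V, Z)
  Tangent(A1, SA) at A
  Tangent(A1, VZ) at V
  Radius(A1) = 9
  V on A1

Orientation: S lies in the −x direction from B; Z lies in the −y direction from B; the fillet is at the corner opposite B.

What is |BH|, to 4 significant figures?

33.52

BZ is vertical with |BZ| = 34.8 and Z on the −y side, so Z = (0.000, -34.80). The virtual corner opposite B is at (-30.40, -34.80). Since A1 is tangent to SA there, HA ⟂ SA and tangency of A1 to VZ means the radius HV is perpendicular to VZ, with radius 9.0, so the center H sits 9.0 in from both sides at H = (-21.40, -25.80). Then |BH| = |H − B| = 33.52.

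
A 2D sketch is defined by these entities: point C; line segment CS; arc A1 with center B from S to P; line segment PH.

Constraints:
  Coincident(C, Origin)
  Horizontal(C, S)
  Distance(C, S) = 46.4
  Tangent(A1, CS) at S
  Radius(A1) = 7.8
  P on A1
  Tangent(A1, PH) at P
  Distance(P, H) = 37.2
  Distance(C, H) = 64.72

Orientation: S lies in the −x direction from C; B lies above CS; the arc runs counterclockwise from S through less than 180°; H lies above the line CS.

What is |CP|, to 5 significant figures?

39.831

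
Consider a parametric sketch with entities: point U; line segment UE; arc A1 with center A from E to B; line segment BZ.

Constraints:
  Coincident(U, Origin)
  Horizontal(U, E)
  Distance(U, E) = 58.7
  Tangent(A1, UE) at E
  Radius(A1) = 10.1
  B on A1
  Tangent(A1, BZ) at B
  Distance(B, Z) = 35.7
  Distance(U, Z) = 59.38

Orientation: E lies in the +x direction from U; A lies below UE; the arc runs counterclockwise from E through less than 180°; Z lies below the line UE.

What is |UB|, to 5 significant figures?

49.476

Checks: |AB| = 10.10 ✓; ∠(AB, BZ) = 90.00° ✓; |BZ| = 35.70 ✓; |UZ| = 59.38 ✓.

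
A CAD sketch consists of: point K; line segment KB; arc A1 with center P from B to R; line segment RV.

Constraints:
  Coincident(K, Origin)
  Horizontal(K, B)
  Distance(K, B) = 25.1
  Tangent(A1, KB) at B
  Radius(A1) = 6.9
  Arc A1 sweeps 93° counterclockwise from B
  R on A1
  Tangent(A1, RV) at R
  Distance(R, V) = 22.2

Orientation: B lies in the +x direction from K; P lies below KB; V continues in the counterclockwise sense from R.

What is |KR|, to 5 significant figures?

19.604

K is at the origin; KB is horizontal with |KB| = 25.1 and B on the +x side, so B = (25.100, 0.0000). A1 meets KB tangentially, so PB is at right angles to KB, so P = B + (0, -6.9) = (25.100, -6.9000). On A1, B sits at bearing 90° from P; a 93° counterclockwise sweep puts R at bearing 183°, so R = P + 6.9·(cos 183°, sin 183°) = (18.209, -7.2611). Then |KR| = |R − K| = 19.604.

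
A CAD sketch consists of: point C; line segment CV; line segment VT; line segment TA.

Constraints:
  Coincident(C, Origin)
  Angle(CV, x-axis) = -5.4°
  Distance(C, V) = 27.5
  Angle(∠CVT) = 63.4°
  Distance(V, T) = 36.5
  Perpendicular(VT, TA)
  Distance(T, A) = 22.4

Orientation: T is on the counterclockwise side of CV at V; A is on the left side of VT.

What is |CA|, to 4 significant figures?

24.29

C is at the origin; CV runs at -5.4° with length 27.5, so V = 27.5·(cos -5.4°, sin -5.4°) = (27.38, -2.588). ∠CVT = 63.4°, so VT runs at -5.4° + (180° − 63.4°) = 111.2° from the x-axis; with |VT| = 36.5, T = V + 36.5·(cos 111.2°, sin 111.2°) = (14.18, 31.44). VT is perpendicular to TA; with |TA| = 22.4 on the left of VT, A = T + 22.4·(-0.9323, -0.3616) = (-6.705, 23.34). Then |CA| = |A − C| = 24.29.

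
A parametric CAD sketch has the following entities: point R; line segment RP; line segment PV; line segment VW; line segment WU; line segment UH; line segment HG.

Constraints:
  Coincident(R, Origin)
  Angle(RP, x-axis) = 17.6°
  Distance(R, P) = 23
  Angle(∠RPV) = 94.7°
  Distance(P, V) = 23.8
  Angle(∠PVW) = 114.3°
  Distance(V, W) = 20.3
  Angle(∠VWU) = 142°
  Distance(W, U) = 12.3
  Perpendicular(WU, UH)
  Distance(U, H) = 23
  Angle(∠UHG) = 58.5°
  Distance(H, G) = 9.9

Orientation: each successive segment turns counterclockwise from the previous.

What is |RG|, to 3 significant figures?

16.5

The perpendicularity gives UH at right angles to WU, so UH runs at -63.4°; with |UH| = 23.0, H = (-3.99, 8.09). ∠UHG = 58.5° gives HG at 58.1° from the x-axis; with |HG| = 9.9, G = (1.24, 16.5). Then |RG| = |G − R| = 16.5.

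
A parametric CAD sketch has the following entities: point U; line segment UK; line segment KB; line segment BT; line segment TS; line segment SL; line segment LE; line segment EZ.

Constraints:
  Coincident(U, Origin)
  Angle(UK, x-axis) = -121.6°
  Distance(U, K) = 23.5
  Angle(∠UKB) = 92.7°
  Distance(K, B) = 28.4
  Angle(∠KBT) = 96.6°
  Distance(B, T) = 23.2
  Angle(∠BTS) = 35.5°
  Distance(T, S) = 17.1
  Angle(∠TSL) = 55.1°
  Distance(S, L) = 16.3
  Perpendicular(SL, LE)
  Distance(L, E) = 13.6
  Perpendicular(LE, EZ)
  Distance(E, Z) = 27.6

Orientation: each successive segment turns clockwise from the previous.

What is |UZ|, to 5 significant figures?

11.346

U is at the origin; UK runs at -121.6° with length 23.5, so K = (-12.314, -20.016). ∠UKB = 92.7° gives KB at 151.10° from the x-axis; with |KB| = 28.4, B = (-37.177, -6.2904). ∠KBT = 96.6° gives BT at 67.700° from the x-axis; with |BT| = 23.2, T = (-28.373, 15.175). ∠BTS = 35.5° gives TS at -76.800° from the x-axis; with |TS| = 17.1, S = (-24.469, -1.4737). ∠TSL = 55.1° gives SL at 158.30° from the x-axis; with |SL| = 16.3, L = (-39.614, 4.5532). SL is perpendicular to LE, so LE runs at 68.300°; with |LE| = 13.6, E = (-34.585, 17.189). LE is perpendicular to EZ, so EZ runs at -21.700°; with |EZ| = 27.6, Z = (-8.9409, 6.9844). Then |UZ| = |Z − U| = 11.346.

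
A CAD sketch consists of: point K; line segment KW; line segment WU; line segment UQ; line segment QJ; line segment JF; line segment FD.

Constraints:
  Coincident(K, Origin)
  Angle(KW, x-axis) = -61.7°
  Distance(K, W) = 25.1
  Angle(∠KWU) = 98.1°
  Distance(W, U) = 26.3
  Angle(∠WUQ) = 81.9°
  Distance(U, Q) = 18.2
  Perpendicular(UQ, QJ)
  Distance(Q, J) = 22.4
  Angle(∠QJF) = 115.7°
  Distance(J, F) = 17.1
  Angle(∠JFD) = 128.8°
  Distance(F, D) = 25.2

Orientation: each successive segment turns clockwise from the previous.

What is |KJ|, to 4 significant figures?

11.21

K is at the origin; KW runs at -61.7° with length 25.1, so W = (11.90, -22.10). ∠KWU = 98.1° gives WU at -143.6° from the x-axis; with |WU| = 26.3, U = (-9.269, -37.71). ∠WUQ = 81.9° gives UQ at 118.3° from the x-axis; with |UQ| = 18.2, Q = (-17.90, -21.68). UQ is perpendicular to QJ, so QJ runs at 28.30°; with |QJ| = 22.4, J = (1.825, -11.06). Then |KJ| = |J − K| = 11.21.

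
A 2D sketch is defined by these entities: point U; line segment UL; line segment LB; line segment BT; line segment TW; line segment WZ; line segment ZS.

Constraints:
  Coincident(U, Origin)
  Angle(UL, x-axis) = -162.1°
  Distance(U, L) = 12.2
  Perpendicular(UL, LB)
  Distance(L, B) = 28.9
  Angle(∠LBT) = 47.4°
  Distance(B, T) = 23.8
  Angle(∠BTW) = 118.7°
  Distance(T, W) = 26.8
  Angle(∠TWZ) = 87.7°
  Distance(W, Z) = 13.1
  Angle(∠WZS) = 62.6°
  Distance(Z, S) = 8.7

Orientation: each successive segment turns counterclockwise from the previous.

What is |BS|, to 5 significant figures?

32.483

U is at the origin; UL runs at -162.1° with length 12.2, so L = (-11.609, -3.7498). UL is perpendicular to LB, so LB runs at -72.100°; with |LB| = 28.9, B = (-2.7268, -31.251). ∠LBT = 47.4° gives BT at 60.500° from the x-axis; with |BT| = 23.8, T = (8.9928, -10.536). ∠BTW = 118.7° gives TW at 121.80° from the x-axis; with |TW| = 26.8, W = (-5.1296, 12.241). ∠TWZ = 87.7° gives WZ at -145.90° from the x-axis; with |WZ| = 13.1, Z = (-15.977, 4.8964). ∠WZS = 62.6° gives ZS at -28.500° from the x-axis; with |ZS| = 8.7, S = (-8.3315, 0.74511). Then |BS| = |S − B| = 32.483.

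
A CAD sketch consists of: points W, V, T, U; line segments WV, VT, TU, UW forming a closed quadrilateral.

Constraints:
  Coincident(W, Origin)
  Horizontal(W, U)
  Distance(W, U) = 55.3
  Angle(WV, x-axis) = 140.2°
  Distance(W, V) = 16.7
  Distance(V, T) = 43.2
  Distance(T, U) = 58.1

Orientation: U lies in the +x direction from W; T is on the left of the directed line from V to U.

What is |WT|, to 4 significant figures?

45.73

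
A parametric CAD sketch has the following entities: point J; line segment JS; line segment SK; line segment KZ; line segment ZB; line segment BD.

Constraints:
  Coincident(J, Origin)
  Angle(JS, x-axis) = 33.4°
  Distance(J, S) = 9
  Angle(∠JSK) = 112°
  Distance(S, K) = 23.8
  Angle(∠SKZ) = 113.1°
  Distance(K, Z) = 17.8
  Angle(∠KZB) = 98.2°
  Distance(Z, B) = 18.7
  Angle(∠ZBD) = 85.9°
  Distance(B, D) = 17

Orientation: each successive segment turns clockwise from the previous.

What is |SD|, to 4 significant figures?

13.03

J is at the origin; JS runs at 33.4° with length 9.0, so S = (7.514, 4.954). ∠JSK = 112.0° gives SK at -34.60° from the x-axis; with |SK| = 23.8, K = (27.10, -8.560). ∠SKZ = 113.1° gives KZ at -101.5° from the x-axis; with |KZ| = 17.8, Z = (23.56, -26.00). ∠KZB = 98.2° gives ZB at 176.7° from the x-axis; with |ZB| = 18.7, B = (4.887, -24.93). ∠ZBD = 85.9° gives BD at 82.60° from the x-axis; with |BD| = 17.0, D = (7.076, -8.068). Then |SD| = |D − S| = 13.03.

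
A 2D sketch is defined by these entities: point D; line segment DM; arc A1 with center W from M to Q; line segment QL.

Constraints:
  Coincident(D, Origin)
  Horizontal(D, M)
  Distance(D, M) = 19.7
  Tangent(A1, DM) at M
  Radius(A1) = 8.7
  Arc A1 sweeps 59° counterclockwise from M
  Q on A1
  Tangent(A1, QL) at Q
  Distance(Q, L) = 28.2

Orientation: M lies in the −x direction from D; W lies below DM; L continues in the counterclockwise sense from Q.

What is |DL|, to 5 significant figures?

50.432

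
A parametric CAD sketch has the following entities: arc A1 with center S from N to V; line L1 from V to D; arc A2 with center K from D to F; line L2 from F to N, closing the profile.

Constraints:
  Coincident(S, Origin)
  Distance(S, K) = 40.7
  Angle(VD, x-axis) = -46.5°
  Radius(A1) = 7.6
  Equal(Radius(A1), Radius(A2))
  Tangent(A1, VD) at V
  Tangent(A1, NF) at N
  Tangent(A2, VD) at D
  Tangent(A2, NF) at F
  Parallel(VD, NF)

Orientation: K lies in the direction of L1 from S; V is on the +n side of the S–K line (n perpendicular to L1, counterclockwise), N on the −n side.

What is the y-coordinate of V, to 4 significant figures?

5.231

The slot axis is L1's direction at -46.5°, so u = (cos -46.5°, sin -46.5°) = (0.6884, -0.7254) and n = (−sin -46.5°, cos -46.5°) = (0.7254, 0.6884). S is at the origin and K lies 40.7 along u from S, so K = 40.7·u = (28.02, -29.52). Tangency of A1 to both parallel lines with radius 7.6 puts V and N at S ± 7.6·n: V = (5.513, 5.231), N = (-5.513, -5.231). So V.y = 5.231.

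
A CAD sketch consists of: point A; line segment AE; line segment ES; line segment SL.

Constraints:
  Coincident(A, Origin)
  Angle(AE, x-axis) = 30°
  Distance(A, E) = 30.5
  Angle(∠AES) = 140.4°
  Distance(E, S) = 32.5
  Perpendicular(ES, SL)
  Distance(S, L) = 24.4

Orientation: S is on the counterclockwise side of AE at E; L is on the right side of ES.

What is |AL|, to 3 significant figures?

71.1

A is at the origin; AE runs at 30.0° with length 30.5, so E = 30.5·(cos 30.0°, sin 30.0°) = (26.4, 15.2). ∠AES = 140.4°, so ES runs at 30.0° + (180° − 140.4°) = 69.6° from the x-axis; with |ES| = 32.5, S = E + 32.5·(cos 69.6°, sin 69.6°) = (37.7, 45.7). ES ⟂ SL; with |SL| = 24.4 on the right of ES, L = S + 24.4·(0.937, -0.349) = (60.6, 37.2). Then |AL| = |L − A| = 71.1.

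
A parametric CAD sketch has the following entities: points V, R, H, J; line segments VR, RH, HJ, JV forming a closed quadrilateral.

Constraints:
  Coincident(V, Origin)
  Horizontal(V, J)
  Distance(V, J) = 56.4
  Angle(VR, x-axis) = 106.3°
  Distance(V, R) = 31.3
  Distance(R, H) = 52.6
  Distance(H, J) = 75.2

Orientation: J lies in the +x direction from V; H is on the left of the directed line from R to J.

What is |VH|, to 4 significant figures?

73.94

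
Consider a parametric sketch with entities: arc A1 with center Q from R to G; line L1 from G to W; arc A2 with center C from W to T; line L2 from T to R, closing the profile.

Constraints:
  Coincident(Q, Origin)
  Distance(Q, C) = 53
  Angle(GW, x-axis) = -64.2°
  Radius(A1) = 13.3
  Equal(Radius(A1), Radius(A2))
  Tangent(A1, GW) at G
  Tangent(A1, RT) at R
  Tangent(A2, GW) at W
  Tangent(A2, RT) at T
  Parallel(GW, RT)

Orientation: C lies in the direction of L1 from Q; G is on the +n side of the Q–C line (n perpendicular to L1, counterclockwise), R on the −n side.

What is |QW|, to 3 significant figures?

54.6

The slot axis is L1's direction at -64.2°, so u = (cos -64.2°, sin -64.2°) = (0.435, -0.900) and n = (−sin -64.2°, cos -64.2°) = (0.900, 0.435). Q is at the origin and C lies 53.0 along u from Q, so C = 53.0·u = (23.1, -47.7). Tangency of A1 to both parallel lines with radius 13.3 puts G and R at Q ± 13.3·n: G = (12.0, 5.79), R = (-12.0, -5.79). Equal radii place W and T the same way about C: W = C + 13.3·n = (35.0, -41.9), T = C − 13.3·n = (11.1, -53.5). Then |QW| = |W − Q| = 54.6.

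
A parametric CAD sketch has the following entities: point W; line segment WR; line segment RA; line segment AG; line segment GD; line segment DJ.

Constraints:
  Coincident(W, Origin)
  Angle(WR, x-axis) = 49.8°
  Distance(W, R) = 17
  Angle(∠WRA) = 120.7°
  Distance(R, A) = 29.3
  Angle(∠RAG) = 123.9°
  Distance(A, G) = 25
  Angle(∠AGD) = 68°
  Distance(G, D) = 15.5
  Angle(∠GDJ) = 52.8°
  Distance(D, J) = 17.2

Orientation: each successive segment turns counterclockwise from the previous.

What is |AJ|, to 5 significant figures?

10.394

W is at the origin; WR runs at 49.8° with length 17.0, so R = (10.973, 12.985). ∠WRA = 120.7° gives RA at 109.10° from the x-axis; with |RA| = 29.3, A = (1.3853, 40.672). ∠RAG = 123.9° gives AG at 165.20° from the x-axis; with |AG| = 25.0, G = (-22.785, 47.058). ∠AGD = 68.0° gives GD at -82.800° from the x-axis; with |GD| = 15.5, D = (-20.843, 31.680). ∠GDJ = 52.8° gives DJ at 44.400° from the x-axis; with |DJ| = 17.2, J = (-8.5537, 43.714). Then |AJ| = |J − A| = 10.394.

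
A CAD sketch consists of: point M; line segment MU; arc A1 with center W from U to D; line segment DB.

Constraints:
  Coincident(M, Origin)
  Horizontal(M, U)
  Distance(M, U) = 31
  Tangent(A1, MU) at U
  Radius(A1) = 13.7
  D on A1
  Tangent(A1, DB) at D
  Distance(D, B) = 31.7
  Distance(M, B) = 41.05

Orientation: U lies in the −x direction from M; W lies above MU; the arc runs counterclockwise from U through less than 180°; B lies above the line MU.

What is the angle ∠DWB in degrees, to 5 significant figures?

66.627°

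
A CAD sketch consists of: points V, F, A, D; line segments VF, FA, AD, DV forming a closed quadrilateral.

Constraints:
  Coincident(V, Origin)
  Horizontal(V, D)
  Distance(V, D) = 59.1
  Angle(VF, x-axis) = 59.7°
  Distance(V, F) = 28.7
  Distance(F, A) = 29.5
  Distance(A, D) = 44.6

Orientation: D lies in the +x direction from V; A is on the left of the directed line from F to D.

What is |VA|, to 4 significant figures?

56.43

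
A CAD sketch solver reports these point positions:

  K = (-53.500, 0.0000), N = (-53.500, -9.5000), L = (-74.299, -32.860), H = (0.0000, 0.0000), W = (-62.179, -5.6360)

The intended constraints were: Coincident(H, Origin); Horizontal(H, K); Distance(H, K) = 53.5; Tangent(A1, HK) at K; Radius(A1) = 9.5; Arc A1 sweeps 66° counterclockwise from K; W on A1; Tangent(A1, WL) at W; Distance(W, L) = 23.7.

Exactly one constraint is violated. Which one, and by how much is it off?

Distance(W, L) = 23.7 — off by 6.10.

H = (0.00, 0.00) ✓; H.y = 0.00, K.y = 0.00 ✓; |HK| = 53.50 ✓; ∠(NK, KH) = 90.00° ✓; |NK| = 9.500 ✓; bearing(N→W) − bearing(N→K) = 66.00° ✓; |NW| = 9.500 ✓; ∠(NW, WL) = 90.00° ✓; |WL| = 29.80 ✗.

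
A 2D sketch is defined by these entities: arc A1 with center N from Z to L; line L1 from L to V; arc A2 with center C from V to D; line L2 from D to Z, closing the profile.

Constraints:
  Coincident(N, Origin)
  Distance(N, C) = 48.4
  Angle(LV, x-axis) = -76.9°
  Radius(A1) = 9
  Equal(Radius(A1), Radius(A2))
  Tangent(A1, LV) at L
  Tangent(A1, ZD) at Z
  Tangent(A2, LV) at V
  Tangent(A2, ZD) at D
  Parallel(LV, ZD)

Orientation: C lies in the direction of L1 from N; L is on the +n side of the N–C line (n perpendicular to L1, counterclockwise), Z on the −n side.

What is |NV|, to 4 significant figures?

49.23

The slot axis is L1's direction at -76.9°, so u = (cos -76.9°, sin -76.9°) = (0.2267, -0.9740) and n = (−sin -76.9°, cos -76.9°) = (0.9740, 0.2267). N is at the origin and C lies 48.4 along u from N, so C = 48.4·u = (10.97, -47.14). Tangency of A1 to both parallel lines with radius 9.0 puts L and Z at N ± 9.0·n: L = (8.766, 2.040), Z = (-8.766, -2.040). Equal radii place V and D the same way about C: V = C + 9.0·n = (19.74, -45.10), D = C − 9.0·n = (2.204, -49.18). Then |NV| = |V − N| = 49.23.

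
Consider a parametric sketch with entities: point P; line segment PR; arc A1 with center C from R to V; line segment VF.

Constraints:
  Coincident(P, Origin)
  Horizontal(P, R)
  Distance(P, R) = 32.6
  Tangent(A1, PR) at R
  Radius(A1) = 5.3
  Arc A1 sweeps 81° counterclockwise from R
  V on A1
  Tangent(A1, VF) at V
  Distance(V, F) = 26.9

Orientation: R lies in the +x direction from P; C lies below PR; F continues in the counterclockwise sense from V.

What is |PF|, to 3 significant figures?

38.7

On A1, R sits at bearing 90° from C; an 81° counterclockwise sweep puts V at bearing 171°, so V = C + 5.3·(cos 171°, sin 171°) = (27.4, -4.47). A1 meets VF tangentially, so CV is at right angles to VF, so VF runs along (−sin 171°, cos 171°); with |VF| = 26.9, F = (23.2, -31.0). Then |PF| = |F − P| = 38.7.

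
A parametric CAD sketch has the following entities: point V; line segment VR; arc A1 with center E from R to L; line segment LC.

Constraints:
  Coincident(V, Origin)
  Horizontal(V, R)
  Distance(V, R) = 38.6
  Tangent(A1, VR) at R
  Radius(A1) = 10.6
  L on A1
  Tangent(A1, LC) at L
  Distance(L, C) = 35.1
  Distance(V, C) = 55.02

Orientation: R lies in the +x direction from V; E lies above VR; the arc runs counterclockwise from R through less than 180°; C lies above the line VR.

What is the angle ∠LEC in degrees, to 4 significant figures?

73.20°

Checks: V = (0.00, 0.00) ✓; |EL| = 10.60 ✓; ∠(EL, LC) = 90.00° ✓; |LC| = 35.10 ✓; |VC| = 55.02 ✓.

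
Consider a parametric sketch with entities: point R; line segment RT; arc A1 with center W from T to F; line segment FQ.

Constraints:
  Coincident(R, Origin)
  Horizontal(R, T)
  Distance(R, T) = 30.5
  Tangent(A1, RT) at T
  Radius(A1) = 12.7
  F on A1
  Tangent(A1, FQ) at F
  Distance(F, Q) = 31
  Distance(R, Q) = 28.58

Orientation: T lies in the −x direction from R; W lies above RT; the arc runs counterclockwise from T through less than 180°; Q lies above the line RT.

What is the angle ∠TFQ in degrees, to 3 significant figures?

155°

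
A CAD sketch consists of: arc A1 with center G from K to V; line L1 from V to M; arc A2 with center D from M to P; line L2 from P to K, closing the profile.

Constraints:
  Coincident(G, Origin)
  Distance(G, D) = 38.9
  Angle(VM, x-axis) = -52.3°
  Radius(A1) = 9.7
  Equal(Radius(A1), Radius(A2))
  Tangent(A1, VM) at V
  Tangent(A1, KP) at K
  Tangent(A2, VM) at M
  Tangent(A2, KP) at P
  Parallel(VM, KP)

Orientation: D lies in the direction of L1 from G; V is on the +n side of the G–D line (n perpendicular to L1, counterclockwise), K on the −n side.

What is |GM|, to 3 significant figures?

40.1

The slot axis is L1's direction at -52.3°, so u = (cos -52.3°, sin -52.3°) = (0.612, -0.791) and n = (−sin -52.3°, cos -52.3°) = (0.791, 0.612). G is at the origin and D lies 38.9 along u from G, so D = 38.9·u = (23.8, -30.8). Tangency of A1 to both parallel lines with radius 9.7 puts V and K at G ± 9.7·n: V = (7.67, 5.93), K = (-7.67, -5.93). Equal radii place M and P the same way about D: M = D + 9.7·n = (31.5, -24.8), P = D − 9.7·n = (16.1, -36.7). Then |GM| = |M − G| = 40.1.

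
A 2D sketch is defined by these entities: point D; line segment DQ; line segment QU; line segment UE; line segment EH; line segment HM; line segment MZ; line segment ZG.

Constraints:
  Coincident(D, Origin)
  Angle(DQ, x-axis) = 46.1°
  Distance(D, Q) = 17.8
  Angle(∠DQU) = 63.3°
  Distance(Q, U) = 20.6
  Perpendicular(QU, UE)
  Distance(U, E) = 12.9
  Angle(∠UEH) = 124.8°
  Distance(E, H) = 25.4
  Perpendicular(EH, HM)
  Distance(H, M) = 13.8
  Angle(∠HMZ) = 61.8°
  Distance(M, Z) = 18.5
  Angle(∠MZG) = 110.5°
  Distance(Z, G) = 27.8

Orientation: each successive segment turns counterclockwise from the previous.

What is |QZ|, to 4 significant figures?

17.30

D is at the origin; DQ runs at 46.1° with length 17.8, so Q = (12.34, 12.83). ∠DQU = 63.3° gives QU at 162.8° from the x-axis; with |QU| = 20.6, U = (-7.336, 18.92). The perpendicularity gives UE at right angles to QU, so UE runs at -107.2°; with |UE| = 12.9, E = (-11.15, 6.594). ∠UEH = 124.8° gives EH at -52.00° from the x-axis; with |EH| = 25.4, H = (4.487, -13.42). EH is perpendicular to HM, so HM runs at 38.00°; with |HM| = 13.8, M = (15.36, -4.925). ∠HMZ = 61.8° gives MZ at 156.2° from the x-axis; with |MZ| = 18.5, Z = (-1.565, 2.541). Then |QZ| = |Z − Q| = 17.30.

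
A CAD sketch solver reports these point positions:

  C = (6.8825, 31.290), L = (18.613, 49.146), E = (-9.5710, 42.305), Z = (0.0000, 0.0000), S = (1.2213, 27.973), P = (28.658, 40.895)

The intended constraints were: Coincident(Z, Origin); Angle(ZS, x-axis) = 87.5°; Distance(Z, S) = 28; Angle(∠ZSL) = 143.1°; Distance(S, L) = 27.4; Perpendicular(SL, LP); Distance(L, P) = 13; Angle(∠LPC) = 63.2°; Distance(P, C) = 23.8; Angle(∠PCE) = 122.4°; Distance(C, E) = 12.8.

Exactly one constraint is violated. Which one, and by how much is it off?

Distance(C, E) = 12.8 — off by 7.00.

Z = (0.00, 0.00) ✓; ZS at 87.50° ✓; |ZS| = 28.00 ✓; ∠ZSL = 143.1° ✓; |SL| = 27.40 ✓; ∠(SL, LP) = 90.00° ✓; |LP| = 13.00 ✓; ∠LPC = 63.20° ✓; |PC| = 23.80 ✓; ∠PCE = 122.4° ✓; |CE| = 19.80 ✗.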